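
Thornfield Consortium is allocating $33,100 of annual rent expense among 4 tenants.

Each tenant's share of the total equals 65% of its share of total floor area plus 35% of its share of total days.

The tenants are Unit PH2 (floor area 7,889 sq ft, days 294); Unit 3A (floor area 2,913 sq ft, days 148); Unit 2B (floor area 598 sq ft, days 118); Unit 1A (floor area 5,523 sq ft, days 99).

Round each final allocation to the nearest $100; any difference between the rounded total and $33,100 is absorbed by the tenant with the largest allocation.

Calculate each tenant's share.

Totals — floor area 16,923, days 659.
Blended shares (65% floor area + 35% days): Unit PH2 0.4592; Unit 3A 0.1905; Unit 2B 0.0856; Unit 1A 0.2647.
Proportional shares: Unit PH2 15,198.08; Unit 3A 6,305.22; Unit 2B 2,834.67; Unit 1A 8,762.03.
At nearest $100: Unit PH2 $15,200; Unit 3A $6,300; Unit 2B $2,800; Unit 1A $8,800. Sum = $33,100.
No rounding difference to absorb.

Unit PH2: $15,200 · Unit 3A: $6,300 · Unit 2B: $2,800 · Unit 1A: $8,800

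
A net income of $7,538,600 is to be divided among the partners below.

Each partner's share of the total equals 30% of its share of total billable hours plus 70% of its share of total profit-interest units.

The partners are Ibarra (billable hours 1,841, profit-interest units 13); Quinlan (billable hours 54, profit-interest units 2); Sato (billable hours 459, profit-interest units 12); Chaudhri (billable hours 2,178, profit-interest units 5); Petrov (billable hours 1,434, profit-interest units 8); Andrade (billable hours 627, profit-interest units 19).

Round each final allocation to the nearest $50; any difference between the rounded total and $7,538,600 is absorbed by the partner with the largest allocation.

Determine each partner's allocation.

Totals — billable hours 6,593, profit-interest units 59.
Blended shares (30% billable hours + 70% profit-interest units): Ibarra 0.2380; Quinlan 0.0262; Sato 0.1633; Chaudhri 0.1584; Petrov 0.1602; Andrade 0.2540.
Pro-rata amounts: Ibarra 1,794,246.76; Quinlan 197,405.52; Sato 1,230,741.80; Chaudhri 1,194,318.88; Petrov 1,207,429.50; Andrade 1,914,457.54.
Rounded to nearest $50: Ibarra $1,794,250; Quinlan $197,400; Sato $1,230,750; Chaudhri $1,194,300; Petrov $1,207,450; Andrade $1,914,450. Sum = $7,538,600.
Sum already equals the total — no adjustment.

Ibarra: $1,794,250 | Quinlan: $197,400 | Sato: $1,230,750 | Chaudhri: $1,194,300 | Petrov: $1,207,450 | Andrade: $1,914,450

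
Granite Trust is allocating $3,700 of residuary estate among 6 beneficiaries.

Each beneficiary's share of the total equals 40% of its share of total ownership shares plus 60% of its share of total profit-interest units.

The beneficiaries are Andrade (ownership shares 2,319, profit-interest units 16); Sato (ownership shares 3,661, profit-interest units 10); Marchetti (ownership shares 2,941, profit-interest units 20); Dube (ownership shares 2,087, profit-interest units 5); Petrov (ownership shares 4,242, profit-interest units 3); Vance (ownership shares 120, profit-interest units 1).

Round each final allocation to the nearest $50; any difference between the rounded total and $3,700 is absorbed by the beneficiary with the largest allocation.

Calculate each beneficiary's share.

Ownership shares total 15,370; profit-interest units total 55.
Blended shares (40% ownership shares + 60% profit-interest units): Andrade 0.2349; Sato 0.2044; Marchetti 0.2947; Dube 0.1089; Petrov 0.1431; Vance 0.0140.
Raw shares: Andrade 869.12; Sato 756.16; Marchetti 1,090.47; Dube 402.78; Petrov 529.56; Vance 51.92.
After rounding ($50): Andrade $850; Sato $750; Marchetti $1,100; Dube $400; Petrov $550; Vance $50. Sum = $3,700.
No rounding difference to absorb.

Andrade: $850 | Sato: $750 | Marchetti: $1,100 | Dube: $400 | Petrov: $550 | Vance: $50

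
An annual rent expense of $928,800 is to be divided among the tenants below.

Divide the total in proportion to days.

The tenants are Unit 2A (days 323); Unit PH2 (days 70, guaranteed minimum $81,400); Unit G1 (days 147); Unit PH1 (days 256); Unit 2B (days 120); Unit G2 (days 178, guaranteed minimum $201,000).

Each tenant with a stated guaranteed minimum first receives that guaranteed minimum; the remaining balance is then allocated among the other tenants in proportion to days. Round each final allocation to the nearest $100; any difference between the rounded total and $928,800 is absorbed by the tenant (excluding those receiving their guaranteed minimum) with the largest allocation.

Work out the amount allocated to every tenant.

Fund the minimums — Unit PH2 $81,400; Unit G2 $201,000. Residual $646,400.
Residual split over remaining days 846: Unit 2A 246,793.38 → $246,800; Unit G1 112,317.73 → $112,300; Unit PH1 195,600.95 → $195,600; Unit 2B 91,687.94 → $91,700.

Unit 2A: $246,800 · Unit PH2: $81,400 · Unit G1: $112,300 · Unit PH1: $195,600 · Unit 2B: $91,700 · Unit G2: $201,000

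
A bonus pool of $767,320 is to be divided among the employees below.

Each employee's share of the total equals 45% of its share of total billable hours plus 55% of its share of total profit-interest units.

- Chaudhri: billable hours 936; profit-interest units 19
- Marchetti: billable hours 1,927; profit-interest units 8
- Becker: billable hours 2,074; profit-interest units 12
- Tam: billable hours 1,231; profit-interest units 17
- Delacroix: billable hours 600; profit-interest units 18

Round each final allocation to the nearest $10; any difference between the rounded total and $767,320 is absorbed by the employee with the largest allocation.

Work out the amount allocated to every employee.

Chaudhri: $156,110 · Marchetti: $143,940 · Becker: $174,240 · Tam: $159,760 · Delacroix: $133,270

Totals — billable hours 6,768, profit-interest units 74.
Combined weights (45% billable hours + 55% profit-interest units): Chaudhri 0.2035; Marchetti 0.1876; Becker 0.2271; Tam 0.2082; Delacroix 0.1737.
Proportional shares: Chaudhri 156,111.45; Marchetti 143,937.31; Becker 174,249.26; Tam 159,755.84; Delacroix 133,266.14.
At nearest $10: Chaudhri $156,110; Marchetti $143,940; Becker $174,250; Tam $159,760; Delacroix $133,270. Sum = $767,330.
Difference $767,320 − $767,330 = −$10 applied to largest allocation (Becker): Becker becomes $174,240.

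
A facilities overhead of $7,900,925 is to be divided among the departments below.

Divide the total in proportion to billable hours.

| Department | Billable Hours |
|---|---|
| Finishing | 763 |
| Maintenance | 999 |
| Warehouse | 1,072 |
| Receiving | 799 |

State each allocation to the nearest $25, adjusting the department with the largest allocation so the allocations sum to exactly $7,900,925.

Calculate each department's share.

Sum of billable hours: 3,633.
Unrounded shares: Finishing 763/3,633 × $7,900,925 = 1,659,346.48; Maintenance 999/3,633 × $7,900,925 = 2,172,591.27; Warehouse 1,072/3,633 × $7,900,925 = 2,331,349.19; Receiving 799/3,633 × $7,900,925 = 1,737,638.06.
Rounded to nearest $25: Finishing $1,659,350; Maintenance $2,172,600; Warehouse $2,331,350; Receiving $1,737,650. Sum = $7,900,950.
Difference $7,900,925 − $7,900,950 = −$25 applied to largest allocation (Warehouse): Warehouse becomes $2,331,325.

Finishing: $1,659,350; Maintenance: $2,172,600; Warehouse: $2,331,325; Receiving: $1,737,650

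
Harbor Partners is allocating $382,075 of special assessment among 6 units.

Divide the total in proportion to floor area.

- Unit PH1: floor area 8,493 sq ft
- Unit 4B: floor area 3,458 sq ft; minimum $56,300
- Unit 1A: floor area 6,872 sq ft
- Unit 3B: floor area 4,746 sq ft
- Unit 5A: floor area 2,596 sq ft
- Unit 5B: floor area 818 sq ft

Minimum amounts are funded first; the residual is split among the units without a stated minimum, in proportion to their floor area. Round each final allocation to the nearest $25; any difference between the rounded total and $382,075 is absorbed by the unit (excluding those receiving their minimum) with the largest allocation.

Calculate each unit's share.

Guaranteed amounts: Unit 4B $56,300. Balance $325,775.
Balance split over remaining floor area 23,525: Unit PH1 117,611.35 → $117,600; Unit 1A 95,163.69 → $95,175; Unit 3B 65,722.77 → $65,725; Unit 5A 35,949.50 → $35,950; Unit 5B 11,327.69 → $11,325.

Unit PH1: $117,600; Unit 4B: $56,300; Unit 1A: $95,175; Unit 3B: $65,725; Unit 5A: $35,950; Unit 5B: $11,325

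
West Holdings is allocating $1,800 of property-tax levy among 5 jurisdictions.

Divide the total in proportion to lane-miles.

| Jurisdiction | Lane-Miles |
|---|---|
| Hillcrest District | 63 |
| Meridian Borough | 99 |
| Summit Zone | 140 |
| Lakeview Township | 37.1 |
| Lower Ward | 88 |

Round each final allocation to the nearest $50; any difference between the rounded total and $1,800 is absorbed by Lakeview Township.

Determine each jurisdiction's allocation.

Lane-miles total: 427.1.
Proportional shares: Hillcrest District 63/427.1 × $1,800 = 265.51; Meridian Borough 99/427.1 × $1,800 = 417.23; Summit Zone 140/427.1 × $1,800 = 590.03; Lakeview Township 37.1/427.1 × $1,800 = 156.36; Lower Ward 88/427.1 × $1,800 = 370.87.
Rounded to nearest $50: Hillcrest District $250; Meridian Borough $400; Summit Zone $600; Lakeview Township $150; Lower Ward $350. Sum = $1,750.
Difference $1,800 − $1,750 = +$50 applied to Lakeview Township: Lakeview Township becomes $200.

Hillcrest District: $250; Meridian Borough: $400; Summit Zone: $600; Lakeview Township: $200; Lower Ward: $350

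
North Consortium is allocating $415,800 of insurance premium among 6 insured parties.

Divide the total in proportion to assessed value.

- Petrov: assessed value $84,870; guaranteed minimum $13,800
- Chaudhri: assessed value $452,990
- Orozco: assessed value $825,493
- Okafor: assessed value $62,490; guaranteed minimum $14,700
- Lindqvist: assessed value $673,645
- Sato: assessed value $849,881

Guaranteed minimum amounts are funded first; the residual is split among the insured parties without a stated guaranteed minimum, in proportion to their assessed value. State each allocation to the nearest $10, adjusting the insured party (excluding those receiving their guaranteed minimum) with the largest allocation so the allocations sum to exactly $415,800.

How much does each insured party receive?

Guaranteed amounts: Petrov $13,800; Okafor $14,700. Residual $387,300.
Residual split over remaining assessed value 2,802,009: Chaudhri 62,613.30 → $62,610; Orozco 114,101.50 → $114,100; Lindqvist 93,112.73 → $93,110; Sato 117,472.47 → $117,470.
Rounding difference +$10 applied to Sato → $117,480.

Petrov: $13,800 · Chaudhri: $62,610 · Orozco: $114,100 · Okafor: $14,700 · Lindqvist: $93,110 · Sato: $117,480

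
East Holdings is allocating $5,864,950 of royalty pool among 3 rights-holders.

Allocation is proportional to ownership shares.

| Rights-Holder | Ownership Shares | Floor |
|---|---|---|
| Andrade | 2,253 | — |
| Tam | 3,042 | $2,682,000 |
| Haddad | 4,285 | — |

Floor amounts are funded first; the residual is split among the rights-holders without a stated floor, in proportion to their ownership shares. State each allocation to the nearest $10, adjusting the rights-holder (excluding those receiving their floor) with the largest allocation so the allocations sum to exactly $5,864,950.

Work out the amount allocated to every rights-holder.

Andrade: $1,096,850 · Tam: $2,682,000 · Haddad: $2,086,100

Minimums first: Tam $2,682,000. Balance $3,182,950.
Balance split over remaining ownership shares 6,538: Andrade 1,096,847.10 → $1,096,850; Haddad 2,086,102.90 → $2,086,100.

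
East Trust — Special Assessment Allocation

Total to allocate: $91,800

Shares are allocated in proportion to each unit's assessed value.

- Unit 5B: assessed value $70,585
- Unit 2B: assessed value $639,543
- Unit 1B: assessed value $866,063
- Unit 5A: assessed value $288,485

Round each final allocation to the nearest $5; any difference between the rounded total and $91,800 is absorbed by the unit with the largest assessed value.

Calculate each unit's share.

Sum of assessed value: 1,864,676.
Unrounded shares: Unit 5B 70,585/1,864,676 × $91,800 = 3,474.98; Unit 2B 639,543/1,864,676 × $91,800 = 31,485.39; Unit 1B 866,063/1,864,676 × $91,800 = 42,637.21; Unit 5A 288,485/1,864,676 × $91,800 = 14,202.43.
Rounded to nearest $5: Unit 5B $3,475; Unit 2B $31,485; Unit 1B $42,635; Unit 5A $14,200. Sum = $91,795.
Difference $91,800 − $91,795 = +$5 applied to largest assessed value (Unit 1B): Unit 1B becomes $42,640.

Unit 5B: $3,475 · Unit 2B: $31,485 · Unit 1B: $42,640 · Unit 5A: $14,200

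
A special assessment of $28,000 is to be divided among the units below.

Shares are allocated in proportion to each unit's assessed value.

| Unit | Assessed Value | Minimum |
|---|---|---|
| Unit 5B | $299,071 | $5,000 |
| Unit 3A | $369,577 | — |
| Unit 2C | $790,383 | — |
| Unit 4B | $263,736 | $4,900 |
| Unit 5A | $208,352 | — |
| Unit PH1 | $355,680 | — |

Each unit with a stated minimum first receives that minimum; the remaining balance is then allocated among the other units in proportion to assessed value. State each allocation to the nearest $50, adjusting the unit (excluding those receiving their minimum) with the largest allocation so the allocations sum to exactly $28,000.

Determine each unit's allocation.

Minimums first: Unit 5B $5,000; Unit 4B $4,900. Residual $18,100.
Residual split over remaining assessed value 1,723,992: Unit 3A 3,880.15 → $3,900; Unit 2C 8,298.14 → $8,300; Unit 5A 2,187.46 → $2,200; Unit PH1 3,734.24 → $3,750.
Rounding difference −$50 applied to Unit 2C → $8,250.

Unit 5B: $5,000 | Unit 3A: $3,900 | Unit 2C: $8,250 | Unit 4B: $4,900 | Unit 5A: $2,200 | Unit PH1: $3,750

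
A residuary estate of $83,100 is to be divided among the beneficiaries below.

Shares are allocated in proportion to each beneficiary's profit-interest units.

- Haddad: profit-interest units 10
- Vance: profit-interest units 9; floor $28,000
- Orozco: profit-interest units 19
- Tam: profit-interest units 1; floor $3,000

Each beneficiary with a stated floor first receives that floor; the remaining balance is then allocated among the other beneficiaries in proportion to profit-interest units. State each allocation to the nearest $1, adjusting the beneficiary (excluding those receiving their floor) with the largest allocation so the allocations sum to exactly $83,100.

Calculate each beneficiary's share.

Haddad: $17,966; Vance: $28,000; Orozco: $34,134; Tam: $3,000

Minimums first: Vance $28,000; Tam $3,000. Residual $52,100.
Residual split over remaining profit-interest units 29: Haddad 17,965.52 → $17,966; Orozco 34,134.48 → $34,134.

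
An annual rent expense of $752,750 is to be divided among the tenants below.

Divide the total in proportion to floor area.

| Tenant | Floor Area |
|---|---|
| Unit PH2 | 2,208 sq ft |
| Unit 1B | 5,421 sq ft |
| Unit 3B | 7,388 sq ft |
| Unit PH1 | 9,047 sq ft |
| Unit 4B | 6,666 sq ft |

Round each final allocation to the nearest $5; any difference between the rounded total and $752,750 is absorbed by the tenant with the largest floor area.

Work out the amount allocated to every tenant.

Unit PH2: $54,085; Unit 1B: $132,790; Unit 3B: $180,975; Unit PH1: $221,610; Unit 4B: $163,290

Sum of floor area: 2,208 + 5,421 + 7,388 + 9,047 + 6,666 = 30,730.
Pro-rata amounts: Unit PH2 54,086.30; Unit 1B 132,790.68; Unit 3B 180,973.54; Unit PH1 221,611.76; Unit 4B 163,287.72.
After rounding ($5): Unit PH2 $54,085; Unit 1B $132,790; Unit 3B $180,975; Unit PH1 $221,610; Unit 4B $163,290. Sum = $752,750.
No rounding difference to absorb.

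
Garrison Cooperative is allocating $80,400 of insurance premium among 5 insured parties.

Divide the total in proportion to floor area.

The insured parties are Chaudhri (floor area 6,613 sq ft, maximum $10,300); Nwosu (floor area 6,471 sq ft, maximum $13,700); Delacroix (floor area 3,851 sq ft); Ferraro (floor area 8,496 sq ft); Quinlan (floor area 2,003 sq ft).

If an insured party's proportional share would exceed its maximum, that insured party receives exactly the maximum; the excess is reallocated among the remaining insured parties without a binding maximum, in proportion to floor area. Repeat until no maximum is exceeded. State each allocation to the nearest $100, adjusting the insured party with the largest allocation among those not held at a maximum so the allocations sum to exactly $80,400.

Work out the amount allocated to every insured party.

Combined floor area = 27,434.
Unconstrained shares: Chaudhri 19,380.52; Nwosu 18,964.37; Delacroix 11,286.01; Ferraro 24,898.97; Quinlan 5,870.13.
Capped: Chaudhri ($10,300), Nwosu ($13,700); remaining pool $56,400 reallocated over remaining floor area 14,350.
Redistributed shares: Delacroix 15,135.64 → $15,100; Ferraro 33,391.94 → $33,400; Quinlan 7,872.42 → $7,900.

Chaudhri: $10,300 | Nwosu: $13,700 | Delacroix: $15,100 | Ferraro: $33,400 | Quinlan: $7,900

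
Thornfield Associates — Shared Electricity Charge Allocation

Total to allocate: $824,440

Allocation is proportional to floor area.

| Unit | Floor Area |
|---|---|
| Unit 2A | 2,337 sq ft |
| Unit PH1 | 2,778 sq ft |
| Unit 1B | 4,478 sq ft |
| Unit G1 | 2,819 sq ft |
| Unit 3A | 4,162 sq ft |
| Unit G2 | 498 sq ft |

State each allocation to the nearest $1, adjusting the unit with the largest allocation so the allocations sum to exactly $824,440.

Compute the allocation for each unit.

Unit 2A: $112,858 · Unit PH1: $134,155 · Unit 1B: $216,252 · Unit G1: $136,135 · Unit 3A: $200,991 · Unit G2: $24,049

Floor area total: 17,072.
Raw shares: Unit 2A 2,337/17,072 × $824,440 = 112,858.26; Unit PH1 2,778/17,072 × $824,440 = 134,155.01; Unit 1B 4,478/17,072 × $824,440 = 216,251.31; Unit G1 2,819/17,072 × $824,440 = 136,134.98; Unit 3A 4,162/17,072 × $824,440 = 200,991.05; Unit G2 498/17,072 × $824,440 = 24,049.39.
At nearest $1: Unit 2A $112,858; Unit PH1 $134,155; Unit 1B $216,251; Unit G1 $136,135; Unit 3A $200,991; Unit G2 $24,049. Sum = $824,439.
Difference $824,440 − $824,439 = +$1 applied to largest allocation (Unit 1B): Unit 1B becomes $216,252.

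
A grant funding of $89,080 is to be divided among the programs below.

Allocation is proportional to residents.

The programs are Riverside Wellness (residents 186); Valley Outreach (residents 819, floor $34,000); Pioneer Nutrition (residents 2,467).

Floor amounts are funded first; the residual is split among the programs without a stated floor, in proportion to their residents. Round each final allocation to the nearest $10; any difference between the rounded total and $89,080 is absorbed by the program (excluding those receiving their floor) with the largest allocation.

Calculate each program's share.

Riverside Wellness: $3,860 · Valley Outreach: $34,000 · Pioneer Nutrition: $51,220

Guaranteed amounts: Valley Outreach $34,000. Remaining pool $55,080.
Remaining pool split over remaining residents 2,653: Riverside Wellness 3,861.62 → $3,860; Pioneer Nutrition 51,218.38 → $51,220.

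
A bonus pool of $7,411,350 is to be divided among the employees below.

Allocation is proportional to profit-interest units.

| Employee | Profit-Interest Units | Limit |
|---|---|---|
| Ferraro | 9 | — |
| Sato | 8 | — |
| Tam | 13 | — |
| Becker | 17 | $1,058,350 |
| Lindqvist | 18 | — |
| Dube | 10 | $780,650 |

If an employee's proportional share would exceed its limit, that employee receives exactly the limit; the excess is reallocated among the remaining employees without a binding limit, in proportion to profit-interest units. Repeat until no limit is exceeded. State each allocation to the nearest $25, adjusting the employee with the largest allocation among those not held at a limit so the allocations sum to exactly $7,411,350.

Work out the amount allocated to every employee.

Ferraro: $1,044,825 · Sato: $928,725 · Tam: $1,509,175 · Becker: $1,058,350 · Lindqvist: $2,089,625 · Dube: $780,650

Combined profit-interest units = 75.
Pro-rata shares before constraints: Ferraro 889,362.00; Sato 790,544.00; Tam 1,284,634.00; Becker 1,679,906.00; Lindqvist 1,778,724.00; Dube 988,180.00.
Held at cap: Becker ($1,058,350), Dube ($780,650); balance $5,572,350 reallocated over remaining profit-interest units 48.
Remaining shares: Ferraro 1,044,815.62 → $1,044,825; Sato 928,725.00 → $928,725; Tam 1,509,178.12 → $1,509,175; Lindqvist 2,089,631.25 → $2,089,625.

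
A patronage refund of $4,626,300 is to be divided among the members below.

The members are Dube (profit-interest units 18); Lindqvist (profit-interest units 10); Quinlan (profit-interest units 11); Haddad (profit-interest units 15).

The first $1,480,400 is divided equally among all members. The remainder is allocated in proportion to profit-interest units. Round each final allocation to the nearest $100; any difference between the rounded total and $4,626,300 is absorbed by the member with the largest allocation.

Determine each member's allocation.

Equal tier: $1,480,400 ÷ 4 = $370,100 apiece.
Remainder $3,145,900 by profit-interest units (total 54): Dube 1,048,633.33 → $1,048,600; Lindqvist 582,574.07 → $582,600; Quinlan 640,831.48 → $640,800; Haddad 873,861.11 → $873,900.
Totals: Dube $370,100 + $1,048,600 = $1,418,700; Lindqvist $370,100 + $582,600 = $952,700; Quinlan $370,100 + $640,800 = $1,010,900; Haddad $370,100 + $873,900 = $1,244,000.

Dube: $1,418,700; Lindqvist: $952,700; Quinlan: $1,010,900; Haddad: $1,244,000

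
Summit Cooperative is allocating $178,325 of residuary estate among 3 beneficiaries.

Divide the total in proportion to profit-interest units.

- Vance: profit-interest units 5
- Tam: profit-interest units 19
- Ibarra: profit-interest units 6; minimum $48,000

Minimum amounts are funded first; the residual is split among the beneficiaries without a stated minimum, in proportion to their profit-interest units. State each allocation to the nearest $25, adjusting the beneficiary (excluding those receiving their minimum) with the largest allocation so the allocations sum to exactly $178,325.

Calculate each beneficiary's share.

Fund the minimums — Ibarra $48,000. Residual $130,325.
Residual split over remaining profit-interest units 24: Vance 27,151.04 → $27,150; Tam 103,173.96 → $103,175.

Vance: $27,150 · Tam: $103,175 · Ibarra: $48,000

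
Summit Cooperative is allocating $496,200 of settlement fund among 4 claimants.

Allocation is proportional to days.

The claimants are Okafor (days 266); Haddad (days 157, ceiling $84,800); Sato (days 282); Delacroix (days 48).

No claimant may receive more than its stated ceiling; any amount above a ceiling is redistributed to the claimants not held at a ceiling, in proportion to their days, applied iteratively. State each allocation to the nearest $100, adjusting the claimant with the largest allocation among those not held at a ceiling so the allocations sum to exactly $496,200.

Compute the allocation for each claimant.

Sum of days: 753.
Proportional shares (ignoring caps): Okafor 175,284.46; Haddad 103,457.37; Sato 185,827.89; Delacroix 31,630.28.
Capped: Haddad ($84,800); residual $411,400 reallocated over remaining days 596.
Shares after redistribution: Okafor 183,611.41 → $183,600; Sato 194,655.70 → $194,700; Delacroix 33,132.89 → $33,100.

Okafor: $183,600 · Haddad: $84,800 · Sato: $194,700 · Delacroix: $33,100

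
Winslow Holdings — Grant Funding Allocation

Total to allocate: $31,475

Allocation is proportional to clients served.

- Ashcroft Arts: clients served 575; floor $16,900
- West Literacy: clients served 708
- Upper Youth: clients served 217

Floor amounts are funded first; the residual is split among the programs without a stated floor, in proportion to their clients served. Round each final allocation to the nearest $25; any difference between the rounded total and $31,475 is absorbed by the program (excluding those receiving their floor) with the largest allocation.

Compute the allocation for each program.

Fund the minimums — Ashcroft Arts $16,900. Balance $14,575.
Balance split over remaining clients served 925: West Literacy 11,155.78 → $11,150; Upper Youth 3,419.22 → $3,425.

Ashcroft Arts: $16,900; West Literacy: $11,150; Upper Youth: $3,425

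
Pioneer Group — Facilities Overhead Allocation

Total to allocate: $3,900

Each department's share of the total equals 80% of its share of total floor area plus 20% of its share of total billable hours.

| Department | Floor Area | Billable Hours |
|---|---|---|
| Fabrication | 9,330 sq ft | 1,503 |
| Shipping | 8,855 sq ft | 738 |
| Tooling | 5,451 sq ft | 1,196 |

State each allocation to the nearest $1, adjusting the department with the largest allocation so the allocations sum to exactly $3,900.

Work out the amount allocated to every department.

Floor area total 23,636; billable hours total 3,437.
Composite weights (80% floor area + 20% billable hours): Fabrication 0.4032; Shipping 0.3427; Tooling 0.2541.
Unrounded shares: Fabrication 1,572.67; Shipping 1,336.36; Tooling 990.97.
Rounded to nearest $1: Fabrication $1,573; Shipping $1,336; Tooling $991. Sum = $3,900.
Rounded total matches; no reconciliation needed.

Fabrication: $1,573 | Shipping: $1,336 | Tooling: $991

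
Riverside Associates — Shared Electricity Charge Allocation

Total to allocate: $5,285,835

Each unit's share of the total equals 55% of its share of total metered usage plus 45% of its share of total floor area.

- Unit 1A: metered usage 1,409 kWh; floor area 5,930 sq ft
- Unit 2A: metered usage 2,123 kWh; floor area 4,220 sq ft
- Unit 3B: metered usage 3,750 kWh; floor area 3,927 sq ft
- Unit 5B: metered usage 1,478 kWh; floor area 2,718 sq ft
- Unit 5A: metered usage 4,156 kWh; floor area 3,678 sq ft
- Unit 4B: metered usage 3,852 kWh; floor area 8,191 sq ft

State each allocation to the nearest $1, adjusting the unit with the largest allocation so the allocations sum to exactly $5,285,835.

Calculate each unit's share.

Unit 1A: $736,380; Unit 2A: $718,271; Unit 3B: $976,043; Unit 5B: $481,801; Unit 5A: $1,025,772; Unit 4B: $1,347,568

Metered usage total 16,768; floor area total 28,664.
Composite weights (55% metered usage + 45% floor area): Unit 1A 0.1393; Unit 2A 0.1359; Unit 3B 0.1847; Unit 5B 0.0911; Unit 5A 0.1941; Unit 4B 0.2549.
Raw shares: Unit 1A 736,379.59; Unit 2A 718,270.79; Unit 3B 976,043.44; Unit 5B 481,801.19; Unit 5A 1,025,772.30; Unit 4B 1,347,567.70.
At nearest $1: Unit 1A $736,380; Unit 2A $718,271; Unit 3B $976,043; Unit 5B $481,801; Unit 5A $1,025,772; Unit 4B $1,347,568. Sum = $5,285,835.
Sum already equals the total — no adjustment.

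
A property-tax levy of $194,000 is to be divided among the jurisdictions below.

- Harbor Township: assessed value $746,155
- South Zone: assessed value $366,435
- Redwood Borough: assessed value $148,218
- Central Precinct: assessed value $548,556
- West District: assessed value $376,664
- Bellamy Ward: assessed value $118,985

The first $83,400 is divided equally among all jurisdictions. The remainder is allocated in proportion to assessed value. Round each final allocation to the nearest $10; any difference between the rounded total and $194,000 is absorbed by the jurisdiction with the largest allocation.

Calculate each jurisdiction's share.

Equal tier: $83,400 ÷ 6 = $13,900 apiece.
Remainder $110,600 by assessed value (total 2,305,013): Harbor Township 35,802.29 → $35,800; South Zone 17,582.42 → $17,580; Redwood Borough 7,111.85 → $7,110; Central Precinct 26,321.02 → $26,320; West District 18,073.23 → $18,070; Bellamy Ward 5,709.18 → $5,710.
Rounding difference +$10 on remainder applied to Harbor Township.
Totals: Harbor Township $13,900 + $35,810 = $49,710; South Zone $13,900 + $17,580 = $31,480; Redwood Borough $13,900 + $7,110 = $21,010; Central Precinct $13,900 + $26,320 = $40,220; West District $13,900 + $18,070 = $31,970; Bellamy Ward $13,900 + $5,710 = $19,610.

Harbor Township: $49,710; South Zone: $31,480; Redwood Borough: $21,010; Central Precinct: $40,220; West District: $31,970; Bellamy Ward: $19,610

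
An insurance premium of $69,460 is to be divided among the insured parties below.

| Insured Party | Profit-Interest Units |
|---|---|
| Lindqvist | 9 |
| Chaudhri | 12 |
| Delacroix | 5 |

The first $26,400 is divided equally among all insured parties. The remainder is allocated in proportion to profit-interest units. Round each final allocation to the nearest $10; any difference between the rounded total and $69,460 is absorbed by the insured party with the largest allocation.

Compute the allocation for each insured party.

Lindqvist: $23,710 | Chaudhri: $28,670 | Delacroix: $17,080

Equal tier: $26,400 ÷ 3 = $8,800 apiece.
Remainder $43,060 by profit-interest units (total 26): Lindqvist 14,905.38 → $14,910; Chaudhri 19,873.85 → $19,870; Delacroix 8,280.77 → $8,280.
Totals: Lindqvist $8,800 + $14,910 = $23,710; Chaudhri $8,800 + $19,870 = $28,670; Delacroix $8,800 + $8,280 = $17,080.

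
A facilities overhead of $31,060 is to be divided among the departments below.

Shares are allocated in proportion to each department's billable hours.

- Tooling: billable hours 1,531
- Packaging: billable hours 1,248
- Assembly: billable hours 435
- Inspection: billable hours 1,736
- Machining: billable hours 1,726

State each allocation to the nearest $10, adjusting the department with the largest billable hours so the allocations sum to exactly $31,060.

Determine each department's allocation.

Tooling: $7,120; Packaging: $5,810; Assembly: $2,020; Inspection: $8,080; Machining: $8,030

Billable hours total: 1,531 + 1,248 + 435 + 1,736 + 1,726 = 6,676.
Pro-rata amounts: Tooling 7,122.96; Packaging 5,806.30; Assembly 2,023.83; Inspection 8,076.72; Machining 8,030.19.
Rounded to nearest $10: Tooling $7,120; Packaging $5,810; Assembly $2,020; Inspection $8,080; Machining $8,030. Sum = $31,060.
Sum already equals the total — no adjustment.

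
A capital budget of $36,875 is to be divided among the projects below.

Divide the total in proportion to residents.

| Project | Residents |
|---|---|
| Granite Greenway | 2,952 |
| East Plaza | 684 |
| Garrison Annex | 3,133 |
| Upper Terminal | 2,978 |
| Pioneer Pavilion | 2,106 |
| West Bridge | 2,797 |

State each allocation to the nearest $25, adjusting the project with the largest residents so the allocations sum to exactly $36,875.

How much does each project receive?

Total residents = 2,952 + 684 + 3,133 + 2,978 + 2,106 + 2,797 = 14,650.
Pro-rata amounts: Granite Greenway 7,430.38; East Plaza 1,721.67; Garrison Annex 7,885.96; Upper Terminal 7,495.82; Pioneer Pavilion 5,300.94; West Bridge 7,040.23.
After rounding ($25): Granite Greenway $7,425; East Plaza $1,725; Garrison Annex $7,875; Upper Terminal $7,500; Pioneer Pavilion $5,300; West Bridge $7,050. Sum = $36,875.
Rounded total matches; no reconciliation needed.

Granite Greenway: $7,425 | East Plaza: $1,725 | Garrison Annex: $7,875 | Upper Terminal: $7,500 | Pioneer Pavilion: $5,300 | West Bridge: $7,050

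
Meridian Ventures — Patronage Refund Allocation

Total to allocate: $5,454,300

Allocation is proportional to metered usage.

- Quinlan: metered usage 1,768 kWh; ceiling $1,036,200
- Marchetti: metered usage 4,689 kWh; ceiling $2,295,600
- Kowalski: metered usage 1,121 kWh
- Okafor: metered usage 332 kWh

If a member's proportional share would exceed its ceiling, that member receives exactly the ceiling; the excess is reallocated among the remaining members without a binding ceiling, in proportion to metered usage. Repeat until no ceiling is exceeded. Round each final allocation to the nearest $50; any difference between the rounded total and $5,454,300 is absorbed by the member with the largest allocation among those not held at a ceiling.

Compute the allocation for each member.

Quinlan: $1,036,200 | Marchetti: $2,295,600 | Kowalski: $1,637,500 | Okafor: $485,000

Combined metered usage = 7,910.
Pro-rata shares before constraints: Quinlan 1,219,115.35; Marchetti 3,233,275.94; Kowalski 772,979.81; Okafor 228,928.90.
Held at cap: Quinlan ($1,036,200), Marchetti ($2,295,600); residual $2,122,500 reallocated over remaining metered usage 1,453.
Redistributed shares: Kowalski 1,637,524.09 → $1,637,500; Okafor 484,975.91 → $485,000.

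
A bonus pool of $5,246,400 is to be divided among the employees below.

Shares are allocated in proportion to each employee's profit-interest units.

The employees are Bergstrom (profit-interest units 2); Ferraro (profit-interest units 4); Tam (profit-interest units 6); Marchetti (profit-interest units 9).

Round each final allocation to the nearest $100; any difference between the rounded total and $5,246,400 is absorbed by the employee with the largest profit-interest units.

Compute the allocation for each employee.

Bergstrom: $499,700; Ferraro: $999,300; Tam: $1,499,000; Marchetti: $2,248,400

Sum of profit-interest units: 2 + 4 + 6 + 9 = 21.
Pro-rata amounts: Bergstrom 499,657.14; Ferraro 999,314.29; Tam 1,498,971.43; Marchetti 2,248,457.14.
Rounded to nearest $100: Bergstrom $499,700; Ferraro $999,300; Tam $1,499,000; Marchetti $2,248,500. Sum = $5,246,500.
Difference $5,246,400 − $5,246,500 = −$100 applied to largest profit-interest units (Marchetti): Marchetti becomes $2,248,400.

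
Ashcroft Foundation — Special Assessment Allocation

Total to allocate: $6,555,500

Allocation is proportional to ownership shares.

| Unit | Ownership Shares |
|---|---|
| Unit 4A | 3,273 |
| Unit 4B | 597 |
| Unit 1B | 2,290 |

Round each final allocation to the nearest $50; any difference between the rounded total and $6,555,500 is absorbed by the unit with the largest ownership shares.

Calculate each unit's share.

Unit 4A: $3,483,100 | Unit 4B: $635,350 | Unit 1B: $2,437,050

Ownership shares total: 6,160.
Unrounded shares: Unit 4A 3,273/6,160 × $6,555,500 = 3,483,141.48; Unit 4B 597/6,160 × $6,555,500 = 635,330.11; Unit 1B 2,290/6,160 × $6,555,500 = 2,437,028.41.
After rounding ($50): Unit 4A $3,483,150; Unit 4B $635,350; Unit 1B $2,437,050. Sum = $6,555,550.
Difference $6,555,500 − $6,555,550 = −$50 applied to largest ownership shares (Unit 4A): Unit 4A becomes $3,483,100.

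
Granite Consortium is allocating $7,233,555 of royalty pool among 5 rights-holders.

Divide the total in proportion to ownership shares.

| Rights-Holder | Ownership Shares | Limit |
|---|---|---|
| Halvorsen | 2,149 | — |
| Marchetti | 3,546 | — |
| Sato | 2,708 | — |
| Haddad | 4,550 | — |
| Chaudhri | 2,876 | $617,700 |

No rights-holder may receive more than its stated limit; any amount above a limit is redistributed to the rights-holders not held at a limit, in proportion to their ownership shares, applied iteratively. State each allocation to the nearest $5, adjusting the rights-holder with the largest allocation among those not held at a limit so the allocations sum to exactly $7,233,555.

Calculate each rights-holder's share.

Halvorsen: $1,097,620 · Marchetti: $1,811,150 · Sato: $1,383,135 · Haddad: $2,323,950 · Chaudhri: $617,700

Total ownership shares = 15,829.
Pro-rata shares before constraints: Halvorsen 982,052.54; Marchetti 1,620,455.24; Sato 1,237,505.02; Haddad 2,079,264.34; Chaudhri 1,314,277.86.
Capped: Chaudhri ($617,700); balance $6,615,855 reallocated over remaining ownership shares 12,953.
Remaining shares: Halvorsen 1,097,620.04 → $1,097,620; Marchetti 1,811,149.68 → $1,811,150; Sato 1,383,134.05 → $1,383,135; Haddad 2,323,951.23 → $2,323,950.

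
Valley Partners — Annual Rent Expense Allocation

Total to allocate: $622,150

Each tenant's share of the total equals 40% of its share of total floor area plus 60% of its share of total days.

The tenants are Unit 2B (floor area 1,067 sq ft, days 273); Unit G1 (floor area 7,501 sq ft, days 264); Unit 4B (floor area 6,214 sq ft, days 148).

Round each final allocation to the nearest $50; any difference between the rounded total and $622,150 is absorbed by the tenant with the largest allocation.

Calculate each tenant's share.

Floor area total 14,782; days total 685.
Combined weights (40% floor area + 60% days): Unit 2B 0.2680; Unit G1 0.4342; Unit 4B 0.2978.
Proportional shares: Unit 2B 166,734.36; Unit G1 270,148.40; Unit 4B 185,267.24.
Rounded to nearest $50: Unit 2B $166,750; Unit G1 $270,150; Unit 4B $185,250. Sum = $622,150.
Rounded total matches; no reconciliation needed.

Unit 2B: $166,750 | Unit G1: $270,150 | Unit 4B: $185,250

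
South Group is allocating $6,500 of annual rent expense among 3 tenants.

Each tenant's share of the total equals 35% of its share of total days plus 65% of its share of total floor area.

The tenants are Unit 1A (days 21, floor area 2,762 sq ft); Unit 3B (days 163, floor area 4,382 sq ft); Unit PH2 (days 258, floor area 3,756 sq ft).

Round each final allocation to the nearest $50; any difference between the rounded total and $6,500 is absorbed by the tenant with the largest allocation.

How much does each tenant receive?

Unit 1A: $1,200; Unit 3B: $2,550; Unit PH2: $2,750

Totals — days 442, floor area 10,900.
Combined weights (35% days + 65% floor area): Unit 1A 0.1813; Unit 3B 0.3904; Unit PH2 0.4283.
Raw shares: Unit 1A 1,178.68; Unit 3B 2,537.50; Unit PH2 2,783.82.
Rounded to nearest $50: Unit 1A $1,200; Unit 3B $2,550; Unit PH2 $2,800. Sum = $6,550.
Difference $6,500 − $6,550 = −$50 applied to largest allocation (Unit PH2): Unit PH2 becomes $2,750.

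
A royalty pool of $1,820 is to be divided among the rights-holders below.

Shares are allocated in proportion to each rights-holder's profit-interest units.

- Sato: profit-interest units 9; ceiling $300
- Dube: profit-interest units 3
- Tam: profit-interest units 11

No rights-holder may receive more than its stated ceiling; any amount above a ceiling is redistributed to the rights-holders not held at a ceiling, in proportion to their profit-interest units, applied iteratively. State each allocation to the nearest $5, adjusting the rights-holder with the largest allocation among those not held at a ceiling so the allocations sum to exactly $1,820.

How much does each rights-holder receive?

Sato: $300; Dube: $325; Tam: $1,195

Sum of profit-interest units: 23.
Pro-rata shares before constraints: Sato 712.17; Dube 237.39; Tam 870.43.
Cap binds for Sato ($300); residual $1,520 reallocated over remaining profit-interest units 14.
Remaining shares: Dube 325.71 → $325; Tam 1,194.29 → $1,195.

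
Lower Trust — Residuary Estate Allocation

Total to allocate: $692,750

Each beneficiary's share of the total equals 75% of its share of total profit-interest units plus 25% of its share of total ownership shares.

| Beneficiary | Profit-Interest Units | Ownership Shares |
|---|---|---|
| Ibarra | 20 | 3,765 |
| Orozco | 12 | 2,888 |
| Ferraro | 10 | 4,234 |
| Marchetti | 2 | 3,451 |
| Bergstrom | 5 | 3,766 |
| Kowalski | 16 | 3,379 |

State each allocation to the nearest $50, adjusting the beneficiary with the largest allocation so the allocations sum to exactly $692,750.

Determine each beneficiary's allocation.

Profit-interest units total 65; ownership shares total 21,483.
Composite weights (75% profit-interest units + 25% ownership shares): Ibarra 0.2746; Orozco 0.1721; Ferraro 0.1647; Marchetti 0.0632; Bergstrom 0.1015; Kowalski 0.2239.
Pro-rata amounts: Ibarra 190,217.33; Orozco 119,201.15; Ferraro 114,065.54; Marchetti 43,807.14; Bergstrom 70,326.36; Kowalski 155,132.48.
After rounding ($50): Ibarra $190,200; Orozco $119,200; Ferraro $114,050; Marchetti $43,800; Bergstrom $70,350; Kowalski $155,150. Sum = $692,750.
No rounding difference to absorb.

Ibarra: $190,200; Orozco: $119,200; Ferraro: $114,050; Marchetti: $43,800; Bergstrom: $70,350; Kowalski: $155,150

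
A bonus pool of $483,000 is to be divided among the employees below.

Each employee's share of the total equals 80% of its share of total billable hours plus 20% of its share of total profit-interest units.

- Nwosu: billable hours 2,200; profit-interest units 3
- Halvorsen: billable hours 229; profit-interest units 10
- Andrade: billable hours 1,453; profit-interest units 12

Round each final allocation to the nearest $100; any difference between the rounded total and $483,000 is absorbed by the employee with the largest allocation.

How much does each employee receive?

Nwosu: $230,600 | Halvorsen: $61,400 | Andrade: $191,000

Billable hours total 3,882; profit-interest units total 25.
Combined weights (80% billable hours + 20% profit-interest units): Nwosu 0.4774; Halvorsen 0.1272; Andrade 0.3954.
Pro-rata amounts: Nwosu 230,571.91; Halvorsen 61,433.82; Andrade 190,994.28.
After rounding ($100): Nwosu $230,600; Halvorsen $61,400; Andrade $191,000. Sum = $483,000.
Sum already equals the total — no adjustment.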